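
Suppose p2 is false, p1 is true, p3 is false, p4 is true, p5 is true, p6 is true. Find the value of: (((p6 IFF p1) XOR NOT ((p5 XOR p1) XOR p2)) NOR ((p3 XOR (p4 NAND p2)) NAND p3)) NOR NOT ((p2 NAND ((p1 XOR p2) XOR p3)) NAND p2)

true

Substituting p2=false, p1=true, p3=false, p4=true, p5=true, p6=true:
p6 IFF p1 = true IFF true = true
p5 XOR p1 = true XOR true = false
(p5 XOR p1) XOR p2 = false XOR false = false
NOT ((p5 XOR p1) XOR p2) = NOT false = true
(p6 IFF p1) XOR NOT ((p5 XOR p1) XOR p2) = true XOR true = false
p4 NAND p2 = true NAND false = true
p3 XOR (p4 NAND p2) = false XOR true = true
(p3 XOR (p4 NAND p2)) NAND p3 = true NAND false = true
((p6 IFF p1) XOR NOT ((p5 XOR p1) XOR p2)) NOR ((p3 XOR (p4 NAND p2)) NAND p3) = false NOR true = false
p1 XOR p2 = true XOR false = true
(p1 XOR p2) XOR p3 = true XOR false = true
p2 NAND ((p1 XOR p2) XOR p3) = false NAND true = true
(p2 NAND ((p1 XOR p2) XOR p3)) NAND p2 = true NAND false = true
NOT ((p2 NAND ((p1 XOR p2) XOR p3)) NAND p2) = NOT true = false
(((p6 IFF p1) XOR NOT ((p5 XOR p1) XOR p2)) NOR ((p3 XOR (p4 NAND p2)) NAND p3)) NOR NOT ((p2 NAND ((p1 XOR p2) XOR p3)) NAND p2) = false NOR false = true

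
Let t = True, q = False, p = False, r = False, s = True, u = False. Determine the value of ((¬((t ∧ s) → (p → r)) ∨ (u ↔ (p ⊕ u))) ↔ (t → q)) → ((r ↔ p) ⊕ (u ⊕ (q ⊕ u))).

t ∧ s = True ∧ True = True
p → r = False → False = True
(t ∧ s) → (p → r) = True → True = True
¬((t ∧ s) → (p → r)) = ¬True = False
p ⊕ u = False ⊕ False = False
u ↔ (p ⊕ u) = False ↔ False = True
¬((t ∧ s) → (p → r)) ∨ (u ↔ (p ⊕ u)) = False ∨ True = True
t → q = True → False = False
(¬((t ∧ s) → (p → r)) ∨ (u ↔ (p ⊕ u))) ↔ (t → q) = True ↔ False = False
r ↔ p = False ↔ False = True
q ⊕ u = False ⊕ False = False
u ⊕ (q ⊕ u) = False ⊕ False = False
(r ↔ p) ⊕ (u ⊕ (q ⊕ u)) = True ⊕ False = True
((¬((t ∧ s) → (p → r)) ∨ (u ↔ (p ⊕ u))) ↔ (t → q)) → ((r ↔ p) ⊕ (u ⊕ (q ⊕ u))) = False → True = True

True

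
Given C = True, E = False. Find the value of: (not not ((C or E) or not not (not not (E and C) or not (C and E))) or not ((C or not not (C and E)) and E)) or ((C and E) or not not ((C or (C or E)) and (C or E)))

True

Substituting C=True, E=False:
C or E = True or False = True
E and C = False and True = False
not (E and C) = not False = True
not not (E and C) = not True = False
C and E = True and False = False
not (C and E) = not False = True
not not (E and C) or not (C and E) = False or True = True
not (not not (E and C) or not (C and E)) = not True = False
not not (not not (E and C) or not (C and E)) = not False = True
(C or E) or not not (not not (E and C) or not (C and E)) = True or True = True
not ((C or E) or not not (not not (E and C) or not (C and E))) = not True = False
not not ((C or E) or not not (not not (E and C) or not (C and E))) = not False = True
C and E = True and False = False
not (C and E) = not False = True
not not (C and E) = not True = False
C or not not (C and E) = True or False = True
(C or not not (C and E)) and E = True and False = False
not ((C or not not (C and E)) and E) = not False = True
not not ((C or E) or not not (not not (E and C) or not (C and E))) or not ((C or not not (C and E)) and E) = True or True = True
C and E = True and False = False
C or E = True or False = True
C or (C or E) = True or True = True
C or E = True or False = True
(C or (C or E)) and (C or E) = True and True = True
not ((C or (C or E)) and (C or E)) = not True = False
not not ((C or (C or E)) and (C or E)) = not False = True
(C and E) or not not ((C or (C or E)) and (C or E)) = False or True = True
(not not ((C or E) or not not (not not (E and C) or not (C and E))) or not ((C or not not (C and E)) and E)) or ((C and E) or not not ((C or (C or E)) and (C or E))) = True or True = True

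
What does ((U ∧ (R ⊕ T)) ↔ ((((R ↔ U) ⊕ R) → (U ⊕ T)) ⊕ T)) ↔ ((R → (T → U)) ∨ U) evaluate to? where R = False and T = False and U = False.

True

R ⊕ T = False ⊕ False = False
U ∧ (R ⊕ T) = False ∧ False = False
R ↔ U = False ↔ False = True
(R ↔ U) ⊕ R = True ⊕ False = True
U ⊕ T = False ⊕ False = False
((R ↔ U) ⊕ R) → (U ⊕ T) = True → False = False
(((R ↔ U) ⊕ R) → (U ⊕ T)) ⊕ T = False ⊕ False = False
(U ∧ (R ⊕ T)) ↔ ((((R ↔ U) ⊕ R) → (U ⊕ T)) ⊕ T) = False ↔ False = True
T → U = False → False = True
R → (T → U) = False → True = True
(R → (T → U)) ∨ U = True ∨ False = True
((U ∧ (R ⊕ T)) ↔ ((((R ↔ U) ⊕ R) → (U ⊕ T)) ⊕ T)) ↔ ((R → (T → U)) ∨ U) = True ↔ True = True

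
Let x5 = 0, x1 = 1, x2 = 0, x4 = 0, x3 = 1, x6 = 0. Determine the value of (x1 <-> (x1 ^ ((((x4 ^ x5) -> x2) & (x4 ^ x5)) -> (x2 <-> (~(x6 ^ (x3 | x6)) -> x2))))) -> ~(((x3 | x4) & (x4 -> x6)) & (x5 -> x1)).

Substituting x5=0, x1=1, x2=0, x4=0, x3=1, x6=0:
x4 ^ x5 = 0 ^ 0 = 0
(x4 ^ x5) -> x2 = 0 -> 0 = 1
x4 ^ x5 = 0 ^ 0 = 0
((x4 ^ x5) -> x2) & (x4 ^ x5) = 1 & 0 = 0
x3 | x6 = 1 | 0 = 1
x6 ^ (x3 | x6) = 0 ^ 1 = 1
~(x6 ^ (x3 | x6)) = ~1 = 0
~(x6 ^ (x3 | x6)) -> x2 = 0 -> 0 = 1
x2 <-> (~(x6 ^ (x3 | x6)) -> x2) = 0 <-> 1 = 0
(((x4 ^ x5) -> x2) & (x4 ^ x5)) -> (x2 <-> (~(x6 ^ (x3 | x6)) -> x2)) = 0 -> 0 = 1
x1 ^ ((((x4 ^ x5) -> x2) & (x4 ^ x5)) -> (x2 <-> (~(x6 ^ (x3 | x6)) -> x2))) = 1 ^ 1 = 0
x1 <-> (x1 ^ ((((x4 ^ x5) -> x2) & (x4 ^ x5)) -> (x2 <-> (~(x6 ^ (x3 | x6)) -> x2)))) = 1 <-> 0 = 0
x3 | x4 = 1 | 0 = 1
x4 -> x6 = 0 -> 0 = 1
(x3 | x4) & (x4 -> x6) = 1 & 1 = 1
x5 -> x1 = 0 -> 1 = 1
((x3 | x4) & (x4 -> x6)) & (x5 -> x1) = 1 & 1 = 1
~(((x3 | x4) & (x4 -> x6)) & (x5 -> x1)) = ~1 = 0
(x1 <-> (x1 ^ ((((x4 ^ x5) -> x2) & (x4 ^ x5)) -> (x2 <-> (~(x6 ^ (x3 | x6)) -> x2))))) -> ~(((x3 | x4) & (x4 -> x6)) & (x5 -> x1)) = 0 -> 0 = 1

1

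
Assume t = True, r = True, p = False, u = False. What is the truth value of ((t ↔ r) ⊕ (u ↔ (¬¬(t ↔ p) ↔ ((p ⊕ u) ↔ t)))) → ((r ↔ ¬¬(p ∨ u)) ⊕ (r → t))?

t ↔ r = True ↔ True = True
t ↔ p = True ↔ False = False
¬(t ↔ p) = ¬False = True
¬¬(t ↔ p) = ¬True = False
p ⊕ u = False ⊕ False = False
(p ⊕ u) ↔ t = False ↔ True = False
¬¬(t ↔ p) ↔ ((p ⊕ u) ↔ t) = False ↔ False = True
u ↔ (¬¬(t ↔ p) ↔ ((p ⊕ u) ↔ t)) = False ↔ True = False
(t ↔ r) ⊕ (u ↔ (¬¬(t ↔ p) ↔ ((p ⊕ u) ↔ t))) = True ⊕ False = True
p ∨ u = False ∨ False = False
¬(p ∨ u) = ¬False = True
¬¬(p ∨ u) = ¬True = False
r ↔ ¬¬(p ∨ u) = True ↔ False = False
r → t = True → True = True
(r ↔ ¬¬(p ∨ u)) ⊕ (r → t) = False ⊕ True = True
((t ↔ r) ⊕ (u ↔ (¬¬(t ↔ p) ↔ ((p ⊕ u) ↔ t)))) → ((r ↔ ¬¬(p ∨ u)) ⊕ (r → t)) = True → True = True

True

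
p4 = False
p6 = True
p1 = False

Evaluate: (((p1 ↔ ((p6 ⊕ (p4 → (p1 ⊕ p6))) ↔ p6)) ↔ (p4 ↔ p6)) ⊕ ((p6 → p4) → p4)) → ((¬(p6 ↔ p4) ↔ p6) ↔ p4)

p1 ⊕ p6 = False ⊕ True = True
p4 → (p1 ⊕ p6) = False → True = True
p6 ⊕ (p4 → (p1 ⊕ p6)) = True ⊕ True = False
(p6 ⊕ (p4 → (p1 ⊕ p6))) ↔ p6 = False ↔ True = False
p1 ↔ ((p6 ⊕ (p4 → (p1 ⊕ p6))) ↔ p6) = False ↔ False = True
p4 ↔ p6 = False ↔ True = False
(p1 ↔ ((p6 ⊕ (p4 → (p1 ⊕ p6))) ↔ p6)) ↔ (p4 ↔ p6) = True ↔ False = False
p6 → p4 = True → False = False
(p6 → p4) → p4 = False → False = True
((p1 ↔ ((p6 ⊕ (p4 → (p1 ⊕ p6))) ↔ p6)) ↔ (p4 ↔ p6)) ⊕ ((p6 → p4) → p4) = False ⊕ True = True
p6 ↔ p4 = True ↔ False = False
¬(p6 ↔ p4) = ¬False = True
¬(p6 ↔ p4) ↔ p6 = True ↔ True = True
(¬(p6 ↔ p4) ↔ p6) ↔ p4 = True ↔ False = False
(((p1 ↔ ((p6 ⊕ (p4 → (p1 ⊕ p6))) ↔ p6)) ↔ (p4 ↔ p6)) ⊕ ((p6 → p4) → p4)) → ((¬(p6 ↔ p4) ↔ p6) ↔ p4) = True → False = False

False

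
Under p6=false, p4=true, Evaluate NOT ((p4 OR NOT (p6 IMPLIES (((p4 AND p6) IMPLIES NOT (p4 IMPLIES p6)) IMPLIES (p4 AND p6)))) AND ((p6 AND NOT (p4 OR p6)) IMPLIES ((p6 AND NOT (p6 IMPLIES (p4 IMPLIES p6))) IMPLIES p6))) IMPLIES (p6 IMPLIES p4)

true

p4 AND p6 = true AND false = false
p4 IMPLIES p6 = true IMPLIES false = false
NOT (p4 IMPLIES p6) = NOT false = true
(p4 AND p6) IMPLIES NOT (p4 IMPLIES p6) = false IMPLIES true = true
p4 AND p6 = true AND false = false
((p4 AND p6) IMPLIES NOT (p4 IMPLIES p6)) IMPLIES (p4 AND p6) = true IMPLIES false = false
p6 IMPLIES (((p4 AND p6) IMPLIES NOT (p4 IMPLIES p6)) IMPLIES (p4 AND p6)) = false IMPLIES false = true
NOT (p6 IMPLIES (((p4 AND p6) IMPLIES NOT (p4 IMPLIES p6)) IMPLIES (p4 AND p6))) = NOT true = false
p4 OR NOT (p6 IMPLIES (((p4 AND p6) IMPLIES NOT (p4 IMPLIES p6)) IMPLIES (p4 AND p6))) = true OR false = true
p4 OR p6 = true OR false = true
NOT (p4 OR p6) = NOT true = false
p6 AND NOT (p4 OR p6) = false AND false = false
p4 IMPLIES p6 = true IMPLIES false = false
p6 IMPLIES (p4 IMPLIES p6) = false IMPLIES false = true
NOT (p6 IMPLIES (p4 IMPLIES p6)) = NOT true = false
p6 AND NOT (p6 IMPLIES (p4 IMPLIES p6)) = false AND false = false
(p6 AND NOT (p6 IMPLIES (p4 IMPLIES p6))) IMPLIES p6 = false IMPLIES false = true
(p6 AND NOT (p4 OR p6)) IMPLIES ((p6 AND NOT (p6 IMPLIES (p4 IMPLIES p6))) IMPLIES p6) = false IMPLIES true = true
(p4 OR NOT (p6 IMPLIES (((p4 AND p6) IMPLIES NOT (p4 IMPLIES p6)) IMPLIES (p4 AND p6)))) AND ((p6 AND NOT (p4 OR p6)) IMPLIES ((p6 AND NOT (p6 IMPLIES (p4 IMPLIES p6))) IMPLIES p6)) = true AND true = true
NOT ((p4 OR NOT (p6 IMPLIES (((p4 AND p6) IMPLIES NOT (p4 IMPLIES p6)) IMPLIES (p4 AND p6)))) AND ((p6 AND NOT (p4 OR p6)) IMPLIES ((p6 AND NOT (p6 IMPLIES (p4 IMPLIES p6))) IMPLIES p6))) = NOT true = false
p6 IMPLIES p4 = false IMPLIES true = true
NOT ((p4 OR NOT (p6 IMPLIES (((p4 AND p6) IMPLIES NOT (p4 IMPLIES p6)) IMPLIES (p4 AND p6)))) AND ((p6 AND NOT (p4 OR p6)) IMPLIES ((p6 AND NOT (p6 IMPLIES (p4 IMPLIES p6))) IMPLIES p6))) IMPLIES (p6 IMPLIES p4) = false IMPLIES true = true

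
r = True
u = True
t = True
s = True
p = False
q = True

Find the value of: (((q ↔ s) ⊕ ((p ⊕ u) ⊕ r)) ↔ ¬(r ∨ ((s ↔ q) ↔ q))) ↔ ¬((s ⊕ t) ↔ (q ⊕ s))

True

q ↔ s = True ↔ True = True
p ⊕ u = False ⊕ True = True
(p ⊕ u) ⊕ r = True ⊕ True = False
(q ↔ s) ⊕ ((p ⊕ u) ⊕ r) = True ⊕ False = True
s ↔ q = True ↔ True = True
(s ↔ q) ↔ q = True ↔ True = True
r ∨ ((s ↔ q) ↔ q) = True ∨ True = True
¬(r ∨ ((s ↔ q) ↔ q)) = ¬True = False
((q ↔ s) ⊕ ((p ⊕ u) ⊕ r)) ↔ ¬(r ∨ ((s ↔ q) ↔ q)) = True ↔ False = False
s ⊕ t = True ⊕ True = False
q ⊕ s = True ⊕ True = False
(s ⊕ t) ↔ (q ⊕ s) = False ↔ False = True
¬((s ⊕ t) ↔ (q ⊕ s)) = ¬True = False
(((q ↔ s) ⊕ ((p ⊕ u) ⊕ r)) ↔ ¬(r ∨ ((s ↔ q) ↔ q))) ↔ ¬((s ⊕ t) ↔ (q ⊕ s)) = False ↔ False = True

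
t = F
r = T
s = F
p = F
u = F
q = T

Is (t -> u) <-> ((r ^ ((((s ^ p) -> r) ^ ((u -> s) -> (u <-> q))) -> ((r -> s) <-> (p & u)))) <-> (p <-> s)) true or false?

Substituting t=F, r=T, s=F, p=F, u=F, q=T:
t -> u = F -> F = T
s ^ p = F ^ F = F
(s ^ p) -> r = F -> T = T
u -> s = F -> F = T
u <-> q = F <-> T = F
(u -> s) -> (u <-> q) = T -> F = F
((s ^ p) -> r) ^ ((u -> s) -> (u <-> q)) = T ^ F = T
r -> s = T -> F = F
p & u = F & F = F
(r -> s) <-> (p & u) = F <-> F = T
(((s ^ p) -> r) ^ ((u -> s) -> (u <-> q))) -> ((r -> s) <-> (p & u)) = T -> T = T
r ^ ((((s ^ p) -> r) ^ ((u -> s) -> (u <-> q))) -> ((r -> s) <-> (p & u))) = T ^ T = F
p <-> s = F <-> F = T
(r ^ ((((s ^ p) -> r) ^ ((u -> s) -> (u <-> q))) -> ((r -> s) <-> (p & u)))) <-> (p <-> s) = F <-> T = F
(t -> u) <-> ((r ^ ((((s ^ p) -> r) ^ ((u -> s) -> (u <-> q))) -> ((r -> s) <-> (p & u)))) <-> (p <-> s)) = T <-> F = F

F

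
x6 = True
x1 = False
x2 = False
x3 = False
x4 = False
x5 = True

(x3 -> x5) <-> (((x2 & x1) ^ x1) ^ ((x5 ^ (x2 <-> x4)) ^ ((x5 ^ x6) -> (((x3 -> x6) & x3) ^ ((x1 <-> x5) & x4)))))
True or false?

True

x3 -> x5 = False -> True = True
x2 & x1 = False & False = False
(x2 & x1) ^ x1 = False ^ False = False
x2 <-> x4 = False <-> False = True
x5 ^ (x2 <-> x4) = True ^ True = False
x5 ^ x6 = True ^ True = False
x3 -> x6 = False -> True = True
(x3 -> x6) & x3 = True & False = False
x1 <-> x5 = False <-> True = False
(x1 <-> x5) & x4 = False & False = False
((x3 -> x6) & x3) ^ ((x1 <-> x5) & x4) = False ^ False = False
(x5 ^ x6) -> (((x3 -> x6) & x3) ^ ((x1 <-> x5) & x4)) = False -> False = True
(x5 ^ (x2 <-> x4)) ^ ((x5 ^ x6) -> (((x3 -> x6) & x3) ^ ((x1 <-> x5) & x4))) = False ^ True = True
((x2 & x1) ^ x1) ^ ((x5 ^ (x2 <-> x4)) ^ ((x5 ^ x6) -> (((x3 -> x6) & x3) ^ ((x1 <-> x5) & x4)))) = False ^ True = True
(x3 -> x5) <-> (((x2 & x1) ^ x1) ^ ((x5 ^ (x2 <-> x4)) ^ ((x5 ^ x6) -> (((x3 -> x6) & x3) ^ ((x1 <-> x5) & x4))))) = True <-> True = True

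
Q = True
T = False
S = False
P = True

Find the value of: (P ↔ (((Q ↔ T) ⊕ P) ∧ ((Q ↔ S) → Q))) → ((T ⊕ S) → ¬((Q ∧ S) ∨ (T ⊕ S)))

True

Substituting Q=True, T=False, S=False, P=True:
Q ↔ T = True ↔ False = False
(Q ↔ T) ⊕ P = False ⊕ True = True
Q ↔ S = True ↔ False = False
(Q ↔ S) → Q = False → True = True
((Q ↔ T) ⊕ P) ∧ ((Q ↔ S) → Q) = True ∧ True = True
P ↔ (((Q ↔ T) ⊕ P) ∧ ((Q ↔ S) → Q)) = True ↔ True = True
T ⊕ S = False ⊕ False = False
Q ∧ S = True ∧ False = False
T ⊕ S = False ⊕ False = False
(Q ∧ S) ∨ (T ⊕ S) = False ∨ False = False
¬((Q ∧ S) ∨ (T ⊕ S)) = ¬False = True
(T ⊕ S) → ¬((Q ∧ S) ∨ (T ⊕ S)) = False → True = True
(P ↔ (((Q ↔ T) ⊕ P) ∧ ((Q ↔ S) → Q))) → ((T ⊕ S) → ¬((Q ∧ S) ∨ (T ⊕ S))) = True → True = True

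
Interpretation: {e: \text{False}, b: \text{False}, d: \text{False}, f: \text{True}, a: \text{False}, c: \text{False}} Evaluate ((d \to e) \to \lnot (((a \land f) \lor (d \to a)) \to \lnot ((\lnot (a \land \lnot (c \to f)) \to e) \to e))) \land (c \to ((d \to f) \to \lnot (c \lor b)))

d \to e = \text{False} \to \text{False} = \text{True}
a \land f = \text{False} \land \text{True} = \text{False}
d \to a = \text{False} \to \text{False} = \text{True}
(a \land f) \lor (d \to a) = \text{False} \lor \text{True} = \text{True}
c \to f = \text{False} \to \text{True} = \text{True}
\lnot (c \to f) = \lnot \text{True} = \text{False}
a \land \lnot (c \to f) = \text{False} \land \text{False} = \text{False}
\lnot (a \land \lnot (c \to f)) = \lnot \text{False} = \text{True}
\lnot (a \land \lnot (c \to f)) \to e = \text{True} \to \text{False} = \text{False}
(\lnot (a \land \lnot (c \to f)) \to e) \to e = \text{False} \to \text{False} = \text{True}
\lnot ((\lnot (a \land \lnot (c \to f)) \to e) \to e) = \lnot \text{True} = \text{False}
((a \land f) \lor (d \to a)) \to \lnot ((\lnot (a \land \lnot (c \to f)) \to e) \to e) = \text{True} \to \text{False} = \text{False}
\lnot (((a \land f) \lor (d \to a)) \to \lnot ((\lnot (a \land \lnot (c \to f)) \to e) \to e)) = \lnot \text{False} = \text{True}
(d \to e) \to \lnot (((a \land f) \lor (d \to a)) \to \lnot ((\lnot (a \land \lnot (c \to f)) \to e) \to e)) = \text{True} \to \text{True} = \text{True}
d \to f = \text{False} \to \text{True} = \text{True}
c \lor b = \text{False} \lor \text{False} = \text{False}
\lnot (c \lor b) = \lnot \text{False} = \text{True}
(d \to f) \to \lnot (c \lor b) = \text{True} \to \text{True} = \text{True}
c \to ((d \to f) \to \lnot (c \lor b)) = \text{False} \to \text{True} = \text{True}
((d \to e) \to \lnot (((a \land f) \lor (d \to a)) \to \lnot ((\lnot (a \land \lnot (c \to f)) \to e) \to e))) \land (c \to ((d \to f) \to \lnot (c \lor b))) = \text{True} \land \text{True} = \text{True}

\text{True}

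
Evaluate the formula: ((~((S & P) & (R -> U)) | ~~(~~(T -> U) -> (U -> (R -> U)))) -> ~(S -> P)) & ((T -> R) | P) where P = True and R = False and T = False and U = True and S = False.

S & P = False & True = False
R -> U = False -> True = True
(S & P) & (R -> U) = False & True = False
~((S & P) & (R -> U)) = ~False = True
T -> U = False -> True = True
~(T -> U) = ~True = False
~~(T -> U) = ~False = True
R -> U = False -> True = True
U -> (R -> U) = True -> True = True
~~(T -> U) -> (U -> (R -> U)) = True -> True = True
~(~~(T -> U) -> (U -> (R -> U))) = ~True = False
~~(~~(T -> U) -> (U -> (R -> U))) = ~False = True
~((S & P) & (R -> U)) | ~~(~~(T -> U) -> (U -> (R -> U))) = True | True = True
S -> P = False -> True = True
~(S -> P) = ~True = False
(~((S & P) & (R -> U)) | ~~(~~(T -> U) -> (U -> (R -> U)))) -> ~(S -> P) = True -> False = False
T -> R = False -> False = True
(T -> R) | P = True | True = True
((~((S & P) & (R -> U)) | ~~(~~(T -> U) -> (U -> (R -> U)))) -> ~(S -> P)) & ((T -> R) | P) = False & True = False

False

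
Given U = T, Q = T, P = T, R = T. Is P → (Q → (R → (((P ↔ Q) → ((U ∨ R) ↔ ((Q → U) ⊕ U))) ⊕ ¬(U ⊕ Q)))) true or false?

T

P ↔ Q = T ↔ T = T
U ∨ R = T ∨ T = T
Q → U = T → T = T
(Q → U) ⊕ U = T ⊕ T = F
(U ∨ R) ↔ ((Q → U) ⊕ U) = T ↔ F = F
(P ↔ Q) → ((U ∨ R) ↔ ((Q → U) ⊕ U)) = T → F = F
U ⊕ Q = T ⊕ T = F
¬(U ⊕ Q) = ¬F = T
((P ↔ Q) → ((U ∨ R) ↔ ((Q → U) ⊕ U))) ⊕ ¬(U ⊕ Q) = F ⊕ T = T
R → (((P ↔ Q) → ((U ∨ R) ↔ ((Q → U) ⊕ U))) ⊕ ¬(U ⊕ Q)) = T → T = T
Q → (R → (((P ↔ Q) → ((U ∨ R) ↔ ((Q → U) ⊕ U))) ⊕ ¬(U ⊕ Q))) = T → T = T
P → (Q → (R → (((P ↔ Q) → ((U ∨ R) ↔ ((Q → U) ⊕ U))) ⊕ ¬(U ⊕ Q)))) = T → T = T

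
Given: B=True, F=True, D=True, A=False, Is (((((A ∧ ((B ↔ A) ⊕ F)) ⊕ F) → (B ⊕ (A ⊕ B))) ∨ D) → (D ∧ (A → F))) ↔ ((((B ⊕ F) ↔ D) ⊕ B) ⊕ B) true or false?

False

B ↔ A = True ↔ False = False
(B ↔ A) ⊕ F = False ⊕ True = True
A ∧ ((B ↔ A) ⊕ F) = False ∧ True = False
(A ∧ ((B ↔ A) ⊕ F)) ⊕ F = False ⊕ True = True
A ⊕ B = False ⊕ True = True
B ⊕ (A ⊕ B) = True ⊕ True = False
((A ∧ ((B ↔ A) ⊕ F)) ⊕ F) → (B ⊕ (A ⊕ B)) = True → False = False
(((A ∧ ((B ↔ A) ⊕ F)) ⊕ F) → (B ⊕ (A ⊕ B))) ∨ D = False ∨ True = True
A → F = False → True = True
D ∧ (A → F) = True ∧ True = True
((((A ∧ ((B ↔ A) ⊕ F)) ⊕ F) → (B ⊕ (A ⊕ B))) ∨ D) → (D ∧ (A → F)) = True → True = True
B ⊕ F = True ⊕ True = False
(B ⊕ F) ↔ D = False ↔ True = False
((B ⊕ F) ↔ D) ⊕ B = False ⊕ True = True
(((B ⊕ F) ↔ D) ⊕ B) ⊕ B = True ⊕ True = False
(((((A ∧ ((B ↔ A) ⊕ F)) ⊕ F) → (B ⊕ (A ⊕ B))) ∨ D) → (D ∧ (A → F))) ↔ ((((B ⊕ F) ↔ D) ⊕ B) ⊕ B) = True ↔ False = False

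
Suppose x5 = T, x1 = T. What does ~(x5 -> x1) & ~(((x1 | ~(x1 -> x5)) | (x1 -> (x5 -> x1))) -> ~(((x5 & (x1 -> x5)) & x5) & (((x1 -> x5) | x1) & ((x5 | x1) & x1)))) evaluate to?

F

x5 -> x1 = T -> T = T
~(x5 -> x1) = ~T = F
x1 -> x5 = T -> T = T
~(x1 -> x5) = ~T = F
x1 | ~(x1 -> x5) = T | F = T
x5 -> x1 = T -> T = T
x1 -> (x5 -> x1) = T -> T = T
(x1 | ~(x1 -> x5)) | (x1 -> (x5 -> x1)) = T | T = T
x1 -> x5 = T -> T = T
x5 & (x1 -> x5) = T & T = T
(x5 & (x1 -> x5)) & x5 = T & T = T
x1 -> x5 = T -> T = T
(x1 -> x5) | x1 = T | T = T
x5 | x1 = T | T = T
(x5 | x1) & x1 = T & T = T
((x1 -> x5) | x1) & ((x5 | x1) & x1) = T & T = T
((x5 & (x1 -> x5)) & x5) & (((x1 -> x5) | x1) & ((x5 | x1) & x1)) = T & T = T
~(((x5 & (x1 -> x5)) & x5) & (((x1 -> x5) | x1) & ((x5 | x1) & x1))) = ~T = F
((x1 | ~(x1 -> x5)) | (x1 -> (x5 -> x1))) -> ~(((x5 & (x1 -> x5)) & x5) & (((x1 -> x5) | x1) & ((x5 | x1) & x1))) = T -> F = F
~(((x1 | ~(x1 -> x5)) | (x1 -> (x5 -> x1))) -> ~(((x5 & (x1 -> x5)) & x5) & (((x1 -> x5) | x1) & ((x5 | x1) & x1)))) = ~F = T
~(x5 -> x1) & ~(((x1 | ~(x1 -> x5)) | (x1 -> (x5 -> x1))) -> ~(((x5 & (x1 -> x5)) & x5) & (((x1 -> x5) | x1) & ((x5 | x1) & x1)))) = F & T = F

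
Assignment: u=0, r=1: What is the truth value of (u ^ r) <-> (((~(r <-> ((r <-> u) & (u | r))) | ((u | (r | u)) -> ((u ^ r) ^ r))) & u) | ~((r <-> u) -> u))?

0

u ^ r = 0 ^ 1 = 1
r <-> u = 1 <-> 0 = 0
u | r = 0 | 1 = 1
(r <-> u) & (u | r) = 0 & 1 = 0
r <-> ((r <-> u) & (u | r)) = 1 <-> 0 = 0
~(r <-> ((r <-> u) & (u | r))) = ~0 = 1
r | u = 1 | 0 = 1
u | (r | u) = 0 | 1 = 1
u ^ r = 0 ^ 1 = 1
(u ^ r) ^ r = 1 ^ 1 = 0
(u | (r | u)) -> ((u ^ r) ^ r) = 1 -> 0 = 0
~(r <-> ((r <-> u) & (u | r))) | ((u | (r | u)) -> ((u ^ r) ^ r)) = 1 | 0 = 1
(~(r <-> ((r <-> u) & (u | r))) | ((u | (r | u)) -> ((u ^ r) ^ r))) & u = 1 & 0 = 0
r <-> u = 1 <-> 0 = 0
(r <-> u) -> u = 0 -> 0 = 1
~((r <-> u) -> u) = ~1 = 0
((~(r <-> ((r <-> u) & (u | r))) | ((u | (r | u)) -> ((u ^ r) ^ r))) & u) | ~((r <-> u) -> u) = 0 | 0 = 0
(u ^ r) <-> (((~(r <-> ((r <-> u) & (u | r))) | ((u | (r | u)) -> ((u ^ r) ^ r))) & u) | ~((r <-> u) -> u)) = 1 <-> 0 = 0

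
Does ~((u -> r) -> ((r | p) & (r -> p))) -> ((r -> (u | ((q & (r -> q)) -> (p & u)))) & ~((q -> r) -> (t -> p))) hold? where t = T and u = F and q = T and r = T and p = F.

F

u -> r = F -> T = T
r | p = T | F = T
r -> p = T -> F = F
(r | p) & (r -> p) = T & F = F
(u -> r) -> ((r | p) & (r -> p)) = T -> F = F
~((u -> r) -> ((r | p) & (r -> p))) = ~F = T
r -> q = T -> T = T
q & (r -> q) = T & T = T
p & u = F & F = F
(q & (r -> q)) -> (p & u) = T -> F = F
u | ((q & (r -> q)) -> (p & u)) = F | F = F
r -> (u | ((q & (r -> q)) -> (p & u))) = T -> F = F
q -> r = T -> T = T
t -> p = T -> F = F
(q -> r) -> (t -> p) = T -> F = F
~((q -> r) -> (t -> p)) = ~F = T
(r -> (u | ((q & (r -> q)) -> (p & u)))) & ~((q -> r) -> (t -> p)) = F & T = F
~((u -> r) -> ((r | p) & (r -> p))) -> ((r -> (u | ((q & (r -> q)) -> (p & u)))) & ~((q -> r) -> (t -> p))) = T -> F = F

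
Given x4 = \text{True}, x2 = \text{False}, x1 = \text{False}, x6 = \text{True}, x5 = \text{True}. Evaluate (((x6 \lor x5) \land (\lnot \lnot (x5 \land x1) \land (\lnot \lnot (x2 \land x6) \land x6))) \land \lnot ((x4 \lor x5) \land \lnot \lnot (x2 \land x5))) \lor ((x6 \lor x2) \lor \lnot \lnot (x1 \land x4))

\text{True}

Substituting x4=\text{True}, x2=\text{False}, x1=\text{False}, x6=\text{True}, x5=\text{True}:
x6 \lor x5 = \text{True} \lor \text{True} = \text{True}
x5 \land x1 = \text{True} \land \text{False} = \text{False}
\lnot (x5 \land x1) = \lnot \text{False} = \text{True}
\lnot \lnot (x5 \land x1) = \lnot \text{True} = \text{False}
x2 \land x6 = \text{False} \land \text{True} = \text{False}
\lnot (x2 \land x6) = \lnot \text{False} = \text{True}
\lnot \lnot (x2 \land x6) = \lnot \text{True} = \text{False}
\lnot \lnot (x2 \land x6) \land x6 = \text{False} \land \text{True} = \text{False}
\lnot \lnot (x5 \land x1) \land (\lnot \lnot (x2 \land x6) \land x6) = \text{False} \land \text{False} = \text{False}
(x6 \lor x5) \land (\lnot \lnot (x5 \land x1) \land (\lnot \lnot (x2 \land x6) \land x6)) = \text{True} \land \text{False} = \text{False}
x4 \lor x5 = \text{True} \lor \text{True} = \text{True}
x2 \land x5 = \text{False} \land \text{True} = \text{False}
\lnot (x2 \land x5) = \lnot \text{False} = \text{True}
\lnot \lnot (x2 \land x5) = \lnot \text{True} = \text{False}
(x4 \lor x5) \land \lnot \lnot (x2 \land x5) = \text{True} \land \text{False} = \text{False}
\lnot ((x4 \lor x5) \land \lnot \lnot (x2 \land x5)) = \lnot \text{False} = \text{True}
((x6 \lor x5) \land (\lnot \lnot (x5 \land x1) \land (\lnot \lnot (x2 \land x6) \land x6))) \land \lnot ((x4 \lor x5) \land \lnot \lnot (x2 \land x5)) = \text{False} \land \text{True} = \text{False}
x6 \lor x2 = \text{True} \lor \text{False} = \text{True}
x1 \land x4 = \text{False} \land \text{True} = \text{False}
\lnot (x1 \land x4) = \lnot \text{False} = \text{True}
\lnot \lnot (x1 \land x4) = \lnot \text{True} = \text{False}
(x6 \lor x2) \lor \lnot \lnot (x1 \land x4) = \text{True} \lor \text{False} = \text{True}
(((x6 \lor x5) \land (\lnot \lnot (x5 \land x1) \land (\lnot \lnot (x2 \land x6) \land x6))) \land \lnot ((x4 \lor x5) \land \lnot \lnot (x2 \land x5))) \lor ((x6 \lor x2) \lor \lnot \lnot (x1 \land x4)) = \text{False} \lor \text{True} = \text{True}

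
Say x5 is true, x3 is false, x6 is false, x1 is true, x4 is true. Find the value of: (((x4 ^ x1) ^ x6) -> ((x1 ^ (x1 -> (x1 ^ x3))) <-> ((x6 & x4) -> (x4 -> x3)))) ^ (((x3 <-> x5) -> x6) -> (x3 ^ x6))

T

x4 ^ x1 = T ^ T = F
(x4 ^ x1) ^ x6 = F ^ F = F
x1 ^ x3 = T ^ F = T
x1 -> (x1 ^ x3) = T -> T = T
x1 ^ (x1 -> (x1 ^ x3)) = T ^ T = F
x6 & x4 = F & T = F
x4 -> x3 = T -> F = F
(x6 & x4) -> (x4 -> x3) = F -> F = T
(x1 ^ (x1 -> (x1 ^ x3))) <-> ((x6 & x4) -> (x4 -> x3)) = F <-> T = F
((x4 ^ x1) ^ x6) -> ((x1 ^ (x1 -> (x1 ^ x3))) <-> ((x6 & x4) -> (x4 -> x3))) = F -> F = T
x3 <-> x5 = F <-> T = F
(x3 <-> x5) -> x6 = F -> F = T
x3 ^ x6 = F ^ F = F
((x3 <-> x5) -> x6) -> (x3 ^ x6) = T -> F = F
(((x4 ^ x1) ^ x6) -> ((x1 ^ (x1 -> (x1 ^ x3))) <-> ((x6 & x4) -> (x4 -> x3)))) ^ (((x3 <-> x5) -> x6) -> (x3 ^ x6)) = T ^ F = T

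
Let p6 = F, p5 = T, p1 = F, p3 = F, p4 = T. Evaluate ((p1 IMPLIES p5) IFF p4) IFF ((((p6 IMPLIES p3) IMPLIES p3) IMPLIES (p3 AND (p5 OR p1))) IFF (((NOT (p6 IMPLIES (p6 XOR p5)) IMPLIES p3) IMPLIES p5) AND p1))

F

Substituting p6=F, p5=T, p1=F, p3=F, p4=T:
p1 IMPLIES p5 = F IMPLIES T = T
(p1 IMPLIES p5) IFF p4 = T IFF T = T
p6 IMPLIES p3 = F IMPLIES F = T
(p6 IMPLIES p3) IMPLIES p3 = T IMPLIES F = F
p5 OR p1 = T OR F = T
p3 AND (p5 OR p1) = F AND T = F
((p6 IMPLIES p3) IMPLIES p3) IMPLIES (p3 AND (p5 OR p1)) = F IMPLIES F = T
p6 XOR p5 = F XOR T = T
p6 IMPLIES (p6 XOR p5) = F IMPLIES T = T
NOT (p6 IMPLIES (p6 XOR p5)) = NOT T = F
NOT (p6 IMPLIES (p6 XOR p5)) IMPLIES p3 = F IMPLIES F = T
(NOT (p6 IMPLIES (p6 XOR p5)) IMPLIES p3) IMPLIES p5 = T IMPLIES T = T
((NOT (p6 IMPLIES (p6 XOR p5)) IMPLIES p3) IMPLIES p5) AND p1 = T AND F = F
(((p6 IMPLIES p3) IMPLIES p3) IMPLIES (p3 AND (p5 OR p1))) IFF (((NOT (p6 IMPLIES (p6 XOR p5)) IMPLIES p3) IMPLIES p5) AND p1) = T IFF F = F
((p1 IMPLIES p5) IFF p4) IFF ((((p6 IMPLIES p3) IMPLIES p3) IMPLIES (p3 AND (p5 OR p1))) IFF (((NOT (p6 IMPLIES (p6 XOR p5)) IMPLIES p3) IMPLIES p5) AND p1)) = T IFF F = F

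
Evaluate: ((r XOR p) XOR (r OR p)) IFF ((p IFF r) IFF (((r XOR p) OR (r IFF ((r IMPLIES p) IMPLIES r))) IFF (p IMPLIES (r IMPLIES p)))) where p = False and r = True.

True

r XOR p = True XOR False = True
r OR p = True OR False = True
(r XOR p) XOR (r OR p) = True XOR True = False
p IFF r = False IFF True = False
r XOR p = True XOR False = True
r IMPLIES p = True IMPLIES False = False
(r IMPLIES p) IMPLIES r = False IMPLIES True = True
r IFF ((r IMPLIES p) IMPLIES r) = True IFF True = True
(r XOR p) OR (r IFF ((r IMPLIES p) IMPLIES r)) = True OR True = True
r IMPLIES p = True IMPLIES False = False
p IMPLIES (r IMPLIES p) = False IMPLIES False = True
((r XOR p) OR (r IFF ((r IMPLIES p) IMPLIES r))) IFF (p IMPLIES (r IMPLIES p)) = True IFF True = True
(p IFF r) IFF (((r XOR p) OR (r IFF ((r IMPLIES p) IMPLIES r))) IFF (p IMPLIES (r IMPLIES p))) = False IFF True = False
((r XOR p) XOR (r OR p)) IFF ((p IFF r) IFF (((r XOR p) OR (r IFF ((r IMPLIES p) IMPLIES r))) IFF (p IMPLIES (r IMPLIES p)))) = False IFF False = True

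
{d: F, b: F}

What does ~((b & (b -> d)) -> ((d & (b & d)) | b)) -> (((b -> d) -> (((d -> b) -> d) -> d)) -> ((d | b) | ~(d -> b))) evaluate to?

T

Substituting d=F, b=F:
b -> d = F -> F = T
b & (b -> d) = F & T = F
b & d = F & F = F
d & (b & d) = F & F = F
(d & (b & d)) | b = F | F = F
(b & (b -> d)) -> ((d & (b & d)) | b) = F -> F = T
~((b & (b -> d)) -> ((d & (b & d)) | b)) = ~T = F
b -> d = F -> F = T
d -> b = F -> F = T
(d -> b) -> d = T -> F = F
((d -> b) -> d) -> d = F -> F = T
(b -> d) -> (((d -> b) -> d) -> d) = T -> T = T
d | b = F | F = F
d -> b = F -> F = T
~(d -> b) = ~T = F
(d | b) | ~(d -> b) = F | F = F
((b -> d) -> (((d -> b) -> d) -> d)) -> ((d | b) | ~(d -> b)) = T -> F = F
~((b & (b -> d)) -> ((d & (b & d)) | b)) -> (((b -> d) -> (((d -> b) -> d) -> d)) -> ((d | b) | ~(d -> b))) = F -> F = T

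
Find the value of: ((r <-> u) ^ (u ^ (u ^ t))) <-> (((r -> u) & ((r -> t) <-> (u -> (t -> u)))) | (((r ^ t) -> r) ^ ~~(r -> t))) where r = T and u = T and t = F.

T

r <-> u = T <-> T = T
u ^ t = T ^ F = T
u ^ (u ^ t) = T ^ T = F
(r <-> u) ^ (u ^ (u ^ t)) = T ^ F = T
r -> u = T -> T = T
r -> t = T -> F = F
t -> u = F -> T = T
u -> (t -> u) = T -> T = T
(r -> t) <-> (u -> (t -> u)) = F <-> T = F
(r -> u) & ((r -> t) <-> (u -> (t -> u))) = T & F = F
r ^ t = T ^ F = T
(r ^ t) -> r = T -> T = T
r -> t = T -> F = F
~(r -> t) = ~F = T
~~(r -> t) = ~T = F
((r ^ t) -> r) ^ ~~(r -> t) = T ^ F = T
((r -> u) & ((r -> t) <-> (u -> (t -> u)))) | (((r ^ t) -> r) ^ ~~(r -> t)) = F | T = T
((r <-> u) ^ (u ^ (u ^ t))) <-> (((r -> u) & ((r -> t) <-> (u -> (t -> u)))) | (((r ^ t) -> r) ^ ~~(r -> t))) = T <-> T = T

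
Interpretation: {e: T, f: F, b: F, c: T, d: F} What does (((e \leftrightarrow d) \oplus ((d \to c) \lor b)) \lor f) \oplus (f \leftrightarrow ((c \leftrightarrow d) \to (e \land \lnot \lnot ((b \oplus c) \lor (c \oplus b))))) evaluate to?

Substituting e=T, f=F, b=F, c=T, d=F:
e \leftrightarrow d = T \leftrightarrow F = F
d \to c = F \to T = T
(d \to c) \lor b = T \lor F = T
(e \leftrightarrow d) \oplus ((d \to c) \lor b) = F \oplus T = T
((e \leftrightarrow d) \oplus ((d \to c) \lor b)) \lor f = T \lor F = T
c \leftrightarrow d = T \leftrightarrow F = F
b \oplus c = F \oplus T = T
c \oplus b = T \oplus F = T
(b \oplus c) \lor (c \oplus b) = T \lor T = T
\lnot ((b \oplus c) \lor (c \oplus b)) = \lnot T = F
\lnot \lnot ((b \oplus c) \lor (c \oplus b)) = \lnot F = T
e \land \lnot \lnot ((b \oplus c) \lor (c \oplus b)) = T \land T = T
(c \leftrightarrow d) \to (e \land \lnot \lnot ((b \oplus c) \lor (c \oplus b))) = F \to T = T
f \leftrightarrow ((c \leftrightarrow d) \to (e \land \lnot \lnot ((b \oplus c) \lor (c \oplus b)))) = F \leftrightarrow T = F
(((e \leftrightarrow d) \oplus ((d \to c) \lor b)) \lor f) \oplus (f \leftrightarrow ((c \leftrightarrow d) \to (e \land \lnot \lnot ((b \oplus c) \lor (c \oplus b))))) = T \oplus F = T

T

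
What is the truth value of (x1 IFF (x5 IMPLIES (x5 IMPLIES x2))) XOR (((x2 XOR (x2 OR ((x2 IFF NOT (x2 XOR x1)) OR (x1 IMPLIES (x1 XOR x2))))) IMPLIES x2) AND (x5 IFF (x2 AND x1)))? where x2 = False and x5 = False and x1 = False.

x5 IMPLIES x2 = False IMPLIES False = True
x5 IMPLIES (x5 IMPLIES x2) = False IMPLIES True = True
x1 IFF (x5 IMPLIES (x5 IMPLIES x2)) = False IFF True = False
x2 XOR x1 = False XOR False = False
NOT (x2 XOR x1) = NOT False = True
x2 IFF NOT (x2 XOR x1) = False IFF True = False
x1 XOR x2 = False XOR False = False
x1 IMPLIES (x1 XOR x2) = False IMPLIES False = True
(x2 IFF NOT (x2 XOR x1)) OR (x1 IMPLIES (x1 XOR x2)) = False OR True = True
x2 OR ((x2 IFF NOT (x2 XOR x1)) OR (x1 IMPLIES (x1 XOR x2))) = False OR True = True
x2 XOR (x2 OR ((x2 IFF NOT (x2 XOR x1)) OR (x1 IMPLIES (x1 XOR x2)))) = False XOR True = True
(x2 XOR (x2 OR ((x2 IFF NOT (x2 XOR x1)) OR (x1 IMPLIES (x1 XOR x2))))) IMPLIES x2 = True IMPLIES False = False
x2 AND x1 = False AND False = False
x5 IFF (x2 AND x1) = False IFF False = True
((x2 XOR (x2 OR ((x2 IFF NOT (x2 XOR x1)) OR (x1 IMPLIES (x1 XOR x2))))) IMPLIES x2) AND (x5 IFF (x2 AND x1)) = False AND True = False
(x1 IFF (x5 IMPLIES (x5 IMPLIES x2))) XOR (((x2 XOR (x2 OR ((x2 IFF NOT (x2 XOR x1)) OR (x1 IMPLIES (x1 XOR x2))))) IMPLIES x2) AND (x5 IFF (x2 AND x1))) = False XOR False = False

False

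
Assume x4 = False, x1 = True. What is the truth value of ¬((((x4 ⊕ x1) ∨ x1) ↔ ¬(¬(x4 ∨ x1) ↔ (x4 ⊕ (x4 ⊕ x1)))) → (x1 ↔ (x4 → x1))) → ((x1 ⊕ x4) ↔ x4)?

True

Substituting x4=False, x1=True:
x4 ⊕ x1 = False ⊕ True = True
(x4 ⊕ x1) ∨ x1 = True ∨ True = True
x4 ∨ x1 = False ∨ True = True
¬(x4 ∨ x1) = ¬True = False
x4 ⊕ x1 = False ⊕ True = True
x4 ⊕ (x4 ⊕ x1) = False ⊕ True = True
¬(x4 ∨ x1) ↔ (x4 ⊕ (x4 ⊕ x1)) = False ↔ True = False
¬(¬(x4 ∨ x1) ↔ (x4 ⊕ (x4 ⊕ x1))) = ¬False = True
((x4 ⊕ x1) ∨ x1) ↔ ¬(¬(x4 ∨ x1) ↔ (x4 ⊕ (x4 ⊕ x1))) = True ↔ True = True
x4 → x1 = False → True = True
x1 ↔ (x4 → x1) = True ↔ True = True
(((x4 ⊕ x1) ∨ x1) ↔ ¬(¬(x4 ∨ x1) ↔ (x4 ⊕ (x4 ⊕ x1)))) → (x1 ↔ (x4 → x1)) = True → True = True
¬((((x4 ⊕ x1) ∨ x1) ↔ ¬(¬(x4 ∨ x1) ↔ (x4 ⊕ (x4 ⊕ x1)))) → (x1 ↔ (x4 → x1))) = ¬True = False
x1 ⊕ x4 = True ⊕ False = True
(x1 ⊕ x4) ↔ x4 = True ↔ False = False
¬((((x4 ⊕ x1) ∨ x1) ↔ ¬(¬(x4 ∨ x1) ↔ (x4 ⊕ (x4 ⊕ x1)))) → (x1 ↔ (x4 → x1))) → ((x1 ⊕ x4) ↔ x4) = False → False = True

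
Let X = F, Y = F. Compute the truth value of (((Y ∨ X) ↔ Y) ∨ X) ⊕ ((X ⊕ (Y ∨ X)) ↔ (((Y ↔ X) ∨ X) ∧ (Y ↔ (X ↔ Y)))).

Substituting X=F, Y=F:
Y ∨ X = F ∨ F = F
(Y ∨ X) ↔ Y = F ↔ F = T
((Y ∨ X) ↔ Y) ∨ X = T ∨ F = T
Y ∨ X = F ∨ F = F
X ⊕ (Y ∨ X) = F ⊕ F = F
Y ↔ X = F ↔ F = T
(Y ↔ X) ∨ X = T ∨ F = T
X ↔ Y = F ↔ F = T
Y ↔ (X ↔ Y) = F ↔ T = F
((Y ↔ X) ∨ X) ∧ (Y ↔ (X ↔ Y)) = T ∧ F = F
(X ⊕ (Y ∨ X)) ↔ (((Y ↔ X) ∨ X) ∧ (Y ↔ (X ↔ Y))) = F ↔ F = T
(((Y ∨ X) ↔ Y) ∨ X) ⊕ ((X ⊕ (Y ∨ X)) ↔ (((Y ↔ X) ∨ X) ∧ (Y ↔ (X ↔ Y)))) = T ⊕ T = F

F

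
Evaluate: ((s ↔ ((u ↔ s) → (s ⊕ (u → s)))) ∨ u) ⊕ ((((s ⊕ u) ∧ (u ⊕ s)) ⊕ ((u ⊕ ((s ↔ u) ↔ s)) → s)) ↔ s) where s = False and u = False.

u ↔ s = False ↔ False = True
u → s = False → False = True
s ⊕ (u → s) = False ⊕ True = True
(u ↔ s) → (s ⊕ (u → s)) = True → True = True
s ↔ ((u ↔ s) → (s ⊕ (u → s))) = False ↔ True = False
(s ↔ ((u ↔ s) → (s ⊕ (u → s)))) ∨ u = False ∨ False = False
s ⊕ u = False ⊕ False = False
u ⊕ s = False ⊕ False = False
(s ⊕ u) ∧ (u ⊕ s) = False ∧ False = False
s ↔ u = False ↔ False = True
(s ↔ u) ↔ s = True ↔ False = False
u ⊕ ((s ↔ u) ↔ s) = False ⊕ False = False
(u ⊕ ((s ↔ u) ↔ s)) → s = False → False = True
((s ⊕ u) ∧ (u ⊕ s)) ⊕ ((u ⊕ ((s ↔ u) ↔ s)) → s) = False ⊕ True = True
(((s ⊕ u) ∧ (u ⊕ s)) ⊕ ((u ⊕ ((s ↔ u) ↔ s)) → s)) ↔ s = True ↔ False = False
((s ↔ ((u ↔ s) → (s ⊕ (u → s)))) ∨ u) ⊕ ((((s ⊕ u) ∧ (u ⊕ s)) ⊕ ((u ⊕ ((s ↔ u) ↔ s)) → s)) ↔ s) = False ⊕ False = False

False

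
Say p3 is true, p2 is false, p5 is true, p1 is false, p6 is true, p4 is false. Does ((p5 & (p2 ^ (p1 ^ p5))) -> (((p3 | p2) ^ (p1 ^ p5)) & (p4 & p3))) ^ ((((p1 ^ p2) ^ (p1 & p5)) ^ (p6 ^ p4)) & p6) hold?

T

p1 ^ p5 = F ^ T = T
p2 ^ (p1 ^ p5) = F ^ T = T
p5 & (p2 ^ (p1 ^ p5)) = T & T = T
p3 | p2 = T | F = T
p1 ^ p5 = F ^ T = T
(p3 | p2) ^ (p1 ^ p5) = T ^ T = F
p4 & p3 = F & T = F
((p3 | p2) ^ (p1 ^ p5)) & (p4 & p3) = F & F = F
(p5 & (p2 ^ (p1 ^ p5))) -> (((p3 | p2) ^ (p1 ^ p5)) & (p4 & p3)) = T -> F = F
p1 ^ p2 = F ^ F = F
p1 & p5 = F & T = F
(p1 ^ p2) ^ (p1 & p5) = F ^ F = F
p6 ^ p4 = T ^ F = T
((p1 ^ p2) ^ (p1 & p5)) ^ (p6 ^ p4) = F ^ T = T
(((p1 ^ p2) ^ (p1 & p5)) ^ (p6 ^ p4)) & p6 = T & T = T
((p5 & (p2 ^ (p1 ^ p5))) -> (((p3 | p2) ^ (p1 ^ p5)) & (p4 & p3))) ^ ((((p1 ^ p2) ^ (p1 & p5)) ^ (p6 ^ p4)) & p6) = F ^ T = T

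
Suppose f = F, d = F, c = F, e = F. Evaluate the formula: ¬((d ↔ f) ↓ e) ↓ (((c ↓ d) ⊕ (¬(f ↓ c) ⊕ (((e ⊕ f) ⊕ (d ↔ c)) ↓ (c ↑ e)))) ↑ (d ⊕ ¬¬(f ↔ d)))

F

d ↔ f = F ↔ F = T
(d ↔ f) ↓ e = T ↓ F = F
¬((d ↔ f) ↓ e) = ¬F = T
c ↓ d = F ↓ F = T
f ↓ c = F ↓ F = T
¬(f ↓ c) = ¬T = F
e ⊕ f = F ⊕ F = F
d ↔ c = F ↔ F = T
(e ⊕ f) ⊕ (d ↔ c) = F ⊕ T = T
c ↑ e = F ↑ F = T
((e ⊕ f) ⊕ (d ↔ c)) ↓ (c ↑ e) = T ↓ T = F
¬(f ↓ c) ⊕ (((e ⊕ f) ⊕ (d ↔ c)) ↓ (c ↑ e)) = F ⊕ F = F
(c ↓ d) ⊕ (¬(f ↓ c) ⊕ (((e ⊕ f) ⊕ (d ↔ c)) ↓ (c ↑ e))) = T ⊕ F = T
f ↔ d = F ↔ F = T
¬(f ↔ d) = ¬T = F
¬¬(f ↔ d) = ¬F = T
d ⊕ ¬¬(f ↔ d) = F ⊕ T = T
((c ↓ d) ⊕ (¬(f ↓ c) ⊕ (((e ⊕ f) ⊕ (d ↔ c)) ↓ (c ↑ e)))) ↑ (d ⊕ ¬¬(f ↔ d)) = T ↑ T = F
¬((d ↔ f) ↓ e) ↓ (((c ↓ d) ⊕ (¬(f ↓ c) ⊕ (((e ⊕ f) ⊕ (d ↔ c)) ↓ (c ↑ e)))) ↑ (d ⊕ ¬¬(f ↔ d))) = T ↓ F = F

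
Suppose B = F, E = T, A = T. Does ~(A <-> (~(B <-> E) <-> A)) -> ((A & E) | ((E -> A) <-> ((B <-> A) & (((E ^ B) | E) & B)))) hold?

B <-> E = F <-> T = F
~(B <-> E) = ~F = T
~(B <-> E) <-> A = T <-> T = T
A <-> (~(B <-> E) <-> A) = T <-> T = T
~(A <-> (~(B <-> E) <-> A)) = ~T = F
A & E = T & T = T
E -> A = T -> T = T
B <-> A = F <-> T = F
E ^ B = T ^ F = T
(E ^ B) | E = T | T = T
((E ^ B) | E) & B = T & F = F
(B <-> A) & (((E ^ B) | E) & B) = F & F = F
(E -> A) <-> ((B <-> A) & (((E ^ B) | E) & B)) = T <-> F = F
(A & E) | ((E -> A) <-> ((B <-> A) & (((E ^ B) | E) & B))) = T | F = T
~(A <-> (~(B <-> E) <-> A)) -> ((A & E) | ((E -> A) <-> ((B <-> A) & (((E ^ B) | E) & B)))) = F -> T = T

T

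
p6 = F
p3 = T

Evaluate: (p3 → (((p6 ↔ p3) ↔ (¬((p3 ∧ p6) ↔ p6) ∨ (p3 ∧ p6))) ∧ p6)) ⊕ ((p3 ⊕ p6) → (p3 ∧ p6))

F

p6 ↔ p3 = F ↔ T = F
p3 ∧ p6 = T ∧ F = F
(p3 ∧ p6) ↔ p6 = F ↔ F = T
¬((p3 ∧ p6) ↔ p6) = ¬T = F
p3 ∧ p6 = T ∧ F = F
¬((p3 ∧ p6) ↔ p6) ∨ (p3 ∧ p6) = F ∨ F = F
(p6 ↔ p3) ↔ (¬((p3 ∧ p6) ↔ p6) ∨ (p3 ∧ p6)) = F ↔ F = T
((p6 ↔ p3) ↔ (¬((p3 ∧ p6) ↔ p6) ∨ (p3 ∧ p6))) ∧ p6 = T ∧ F = F
p3 → (((p6 ↔ p3) ↔ (¬((p3 ∧ p6) ↔ p6) ∨ (p3 ∧ p6))) ∧ p6) = T → F = F
p3 ⊕ p6 = T ⊕ F = T
p3 ∧ p6 = T ∧ F = F
(p3 ⊕ p6) → (p3 ∧ p6) = T → F = F
(p3 → (((p6 ↔ p3) ↔ (¬((p3 ∧ p6) ↔ p6) ∨ (p3 ∧ p6))) ∧ p6)) ⊕ ((p3 ⊕ p6) → (p3 ∧ p6)) = F ⊕ F = F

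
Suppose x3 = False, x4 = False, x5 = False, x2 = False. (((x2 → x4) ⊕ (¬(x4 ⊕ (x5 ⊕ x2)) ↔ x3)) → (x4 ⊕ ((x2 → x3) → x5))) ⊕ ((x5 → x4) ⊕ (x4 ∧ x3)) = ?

x2 → x4 = False → False = True
x5 ⊕ x2 = False ⊕ False = False
x4 ⊕ (x5 ⊕ x2) = False ⊕ False = False
¬(x4 ⊕ (x5 ⊕ x2)) = ¬False = True
¬(x4 ⊕ (x5 ⊕ x2)) ↔ x3 = True ↔ False = False
(x2 → x4) ⊕ (¬(x4 ⊕ (x5 ⊕ x2)) ↔ x3) = True ⊕ False = True
x2 → x3 = False → False = True
(x2 → x3) → x5 = True → False = False
x4 ⊕ ((x2 → x3) → x5) = False ⊕ False = False
((x2 → x4) ⊕ (¬(x4 ⊕ (x5 ⊕ x2)) ↔ x3)) → (x4 ⊕ ((x2 → x3) → x5)) = True → False = False
x5 → x4 = False → False = True
x4 ∧ x3 = False ∧ False = False
(x5 → x4) ⊕ (x4 ∧ x3) = True ⊕ False = True
(((x2 → x4) ⊕ (¬(x4 ⊕ (x5 ⊕ x2)) ↔ x3)) → (x4 ⊕ ((x2 → x3) → x5))) ⊕ ((x5 → x4) ⊕ (x4 ∧ x3)) = False ⊕ True = True

True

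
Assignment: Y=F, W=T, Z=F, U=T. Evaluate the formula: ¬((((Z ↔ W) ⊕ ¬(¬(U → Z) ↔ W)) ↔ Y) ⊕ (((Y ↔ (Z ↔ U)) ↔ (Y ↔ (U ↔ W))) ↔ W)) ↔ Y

Substituting Y=F, W=T, Z=F, U=T:
Z ↔ W = F ↔ T = F
U → Z = T → F = F
¬(U → Z) = ¬F = T
¬(U → Z) ↔ W = T ↔ T = T
¬(¬(U → Z) ↔ W) = ¬T = F
(Z ↔ W) ⊕ ¬(¬(U → Z) ↔ W) = F ⊕ F = F
((Z ↔ W) ⊕ ¬(¬(U → Z) ↔ W)) ↔ Y = F ↔ F = T
Z ↔ U = F ↔ T = F
Y ↔ (Z ↔ U) = F ↔ F = T
U ↔ W = T ↔ T = T
Y ↔ (U ↔ W) = F ↔ T = F
(Y ↔ (Z ↔ U)) ↔ (Y ↔ (U ↔ W)) = T ↔ F = F
((Y ↔ (Z ↔ U)) ↔ (Y ↔ (U ↔ W))) ↔ W = F ↔ T = F
(((Z ↔ W) ⊕ ¬(¬(U → Z) ↔ W)) ↔ Y) ⊕ (((Y ↔ (Z ↔ U)) ↔ (Y ↔ (U ↔ W))) ↔ W) = T ⊕ F = T
¬((((Z ↔ W) ⊕ ¬(¬(U → Z) ↔ W)) ↔ Y) ⊕ (((Y ↔ (Z ↔ U)) ↔ (Y ↔ (U ↔ W))) ↔ W)) = ¬T = F
¬((((Z ↔ W) ⊕ ¬(¬(U → Z) ↔ W)) ↔ Y) ⊕ (((Y ↔ (Z ↔ U)) ↔ (Y ↔ (U ↔ W))) ↔ W)) ↔ Y = F ↔ F = T

T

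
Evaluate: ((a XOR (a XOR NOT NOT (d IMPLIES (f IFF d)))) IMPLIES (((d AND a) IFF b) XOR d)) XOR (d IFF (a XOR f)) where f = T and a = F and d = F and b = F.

f IFF d = T IFF F = F
d IMPLIES (f IFF d) = F IMPLIES F = T
NOT (d IMPLIES (f IFF d)) = NOT T = F
NOT NOT (d IMPLIES (f IFF d)) = NOT F = T
a XOR NOT NOT (d IMPLIES (f IFF d)) = F XOR T = T
a XOR (a XOR NOT NOT (d IMPLIES (f IFF d))) = F XOR T = T
d AND a = F AND F = F
(d AND a) IFF b = F IFF F = T
((d AND a) IFF b) XOR d = T XOR F = T
(a XOR (a XOR NOT NOT (d IMPLIES (f IFF d)))) IMPLIES (((d AND a) IFF b) XOR d) = T IMPLIES T = T
a XOR f = F XOR T = T
d IFF (a XOR f) = F IFF T = F
((a XOR (a XOR NOT NOT (d IMPLIES (f IFF d)))) IMPLIES (((d AND a) IFF b) XOR d)) XOR (d IFF (a XOR f)) = T XOR F = T

T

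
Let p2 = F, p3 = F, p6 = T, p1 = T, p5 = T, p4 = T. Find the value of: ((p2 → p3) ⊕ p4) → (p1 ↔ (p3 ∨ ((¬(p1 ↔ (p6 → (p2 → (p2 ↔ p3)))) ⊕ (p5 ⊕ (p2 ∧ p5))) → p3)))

Substituting p2=F, p3=F, p6=T, p1=T, p5=T, p4=T:
p2 → p3 = F → F = T
(p2 → p3) ⊕ p4 = T ⊕ T = F
p2 ↔ p3 = F ↔ F = T
p2 → (p2 ↔ p3) = F → T = T
p6 → (p2 → (p2 ↔ p3)) = T → T = T
p1 ↔ (p6 → (p2 → (p2 ↔ p3))) = T ↔ T = T
¬(p1 ↔ (p6 → (p2 → (p2 ↔ p3)))) = ¬T = F
p2 ∧ p5 = F ∧ T = F
p5 ⊕ (p2 ∧ p5) = T ⊕ F = T
¬(p1 ↔ (p6 → (p2 → (p2 ↔ p3)))) ⊕ (p5 ⊕ (p2 ∧ p5)) = F ⊕ T = T
(¬(p1 ↔ (p6 → (p2 → (p2 ↔ p3)))) ⊕ (p5 ⊕ (p2 ∧ p5))) → p3 = T → F = F
p3 ∨ ((¬(p1 ↔ (p6 → (p2 → (p2 ↔ p3)))) ⊕ (p5 ⊕ (p2 ∧ p5))) → p3) = F ∨ F = F
p1 ↔ (p3 ∨ ((¬(p1 ↔ (p6 → (p2 → (p2 ↔ p3)))) ⊕ (p5 ⊕ (p2 ∧ p5))) → p3)) = T ↔ F = F
((p2 → p3) ⊕ p4) → (p1 ↔ (p3 ∨ ((¬(p1 ↔ (p6 → (p2 → (p2 ↔ p3)))) ⊕ (p5 ⊕ (p2 ∧ p5))) → p3))) = F → F = T

T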